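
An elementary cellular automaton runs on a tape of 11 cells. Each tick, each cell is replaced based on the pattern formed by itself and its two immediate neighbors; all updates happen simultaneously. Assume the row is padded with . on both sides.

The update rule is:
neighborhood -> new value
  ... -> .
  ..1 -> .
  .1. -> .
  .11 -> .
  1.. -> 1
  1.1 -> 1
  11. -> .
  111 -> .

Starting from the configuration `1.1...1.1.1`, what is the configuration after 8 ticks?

........1.1

.1.1...1.1.
..1.1...1.1
...1.1...1.
....1.1...1
.....1.1...
......1.1..
.......1.1.
........1.1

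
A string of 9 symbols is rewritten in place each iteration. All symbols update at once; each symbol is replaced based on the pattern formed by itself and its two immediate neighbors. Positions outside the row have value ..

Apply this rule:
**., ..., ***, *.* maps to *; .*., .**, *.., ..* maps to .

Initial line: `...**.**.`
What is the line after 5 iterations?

**..**.*.
.*...**..
...*..*.*
**.....*.
.*.***...

.*.***...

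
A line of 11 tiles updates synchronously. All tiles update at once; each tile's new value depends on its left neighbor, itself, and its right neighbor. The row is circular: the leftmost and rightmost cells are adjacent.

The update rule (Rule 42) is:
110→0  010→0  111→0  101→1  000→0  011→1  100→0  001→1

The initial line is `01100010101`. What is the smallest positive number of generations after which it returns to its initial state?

11

11000101010
10001010101
00010101011
00101010110
01010101100
10101011000
01010110001
10101100010
01011000101
10110001010
01100010101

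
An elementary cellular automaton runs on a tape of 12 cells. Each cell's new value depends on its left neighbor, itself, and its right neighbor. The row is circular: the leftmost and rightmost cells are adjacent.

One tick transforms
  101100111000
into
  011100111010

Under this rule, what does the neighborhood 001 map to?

0

At position 5 the neighborhood is 001; the next row has 0 there.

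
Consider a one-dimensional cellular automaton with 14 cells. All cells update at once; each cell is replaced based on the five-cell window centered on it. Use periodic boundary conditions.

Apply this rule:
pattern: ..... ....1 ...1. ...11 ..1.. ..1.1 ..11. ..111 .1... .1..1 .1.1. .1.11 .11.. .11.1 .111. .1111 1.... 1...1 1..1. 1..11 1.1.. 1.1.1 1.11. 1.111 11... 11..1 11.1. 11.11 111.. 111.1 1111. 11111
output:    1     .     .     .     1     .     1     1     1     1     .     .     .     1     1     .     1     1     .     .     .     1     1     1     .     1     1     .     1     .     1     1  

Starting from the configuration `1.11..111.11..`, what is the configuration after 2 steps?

..1.1.11..1.1.
1...1.1.1....1

1...1.1.1....1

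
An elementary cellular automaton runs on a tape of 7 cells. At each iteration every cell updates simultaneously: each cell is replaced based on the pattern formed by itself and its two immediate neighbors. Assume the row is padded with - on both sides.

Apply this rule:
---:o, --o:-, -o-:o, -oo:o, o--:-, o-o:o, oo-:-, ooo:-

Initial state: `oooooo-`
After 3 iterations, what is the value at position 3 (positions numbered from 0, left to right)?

iteration 1: o------
iteration 2: o-ooooo
iteration 3: ooo----
position 3 holds -

-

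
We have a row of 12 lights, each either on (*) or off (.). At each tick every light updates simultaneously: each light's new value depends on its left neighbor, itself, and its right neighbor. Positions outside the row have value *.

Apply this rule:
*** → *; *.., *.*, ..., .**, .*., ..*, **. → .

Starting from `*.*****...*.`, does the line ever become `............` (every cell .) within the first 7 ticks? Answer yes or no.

tick 1: ...***......
tick 2: ....*.......
tick 3: ............
all cells are . at tick 3

yes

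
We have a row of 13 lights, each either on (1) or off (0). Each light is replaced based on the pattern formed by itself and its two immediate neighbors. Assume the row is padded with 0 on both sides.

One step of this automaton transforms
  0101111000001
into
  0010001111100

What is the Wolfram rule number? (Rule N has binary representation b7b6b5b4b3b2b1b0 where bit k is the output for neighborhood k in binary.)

113

position 4: 111 → 0  (bit 7 = 0)
position 6: 110 → 1  (bit 6 = 1)
position 2: 101 → 1  (bit 5 = 1)
position 7: 100 → 1  (bit 4 = 1)
position 3: 011 → 0  (bit 3 = 0)
position 1: 010 → 0  (bit 2 = 0)
position 0: 001 → 0  (bit 1 = 0)
position 8: 000 → 1  (bit 0 = 1)
bits b7..b0 = 01110001 = 113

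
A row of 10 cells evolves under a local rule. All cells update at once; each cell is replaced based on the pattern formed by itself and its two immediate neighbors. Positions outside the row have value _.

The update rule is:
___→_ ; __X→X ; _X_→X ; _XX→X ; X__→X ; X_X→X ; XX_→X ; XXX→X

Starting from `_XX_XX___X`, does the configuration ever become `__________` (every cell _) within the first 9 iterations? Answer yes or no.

no

XXXXXXX_XX
XXXXXXXXXX
XXXXXXXXXX  (fixed point — unchanged through iteration 9)
iteration 9 is XXXXXXXXXX, still not uniform _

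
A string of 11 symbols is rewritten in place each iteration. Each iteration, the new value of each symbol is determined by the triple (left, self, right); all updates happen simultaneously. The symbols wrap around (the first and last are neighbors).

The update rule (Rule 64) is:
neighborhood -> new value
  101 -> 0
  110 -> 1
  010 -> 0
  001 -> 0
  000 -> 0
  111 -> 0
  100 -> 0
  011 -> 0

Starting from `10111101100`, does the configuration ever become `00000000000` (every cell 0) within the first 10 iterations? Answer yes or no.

yes

iteration 1: 00000100100
iteration 2: 00000000000
all cells are 0 at iteration 2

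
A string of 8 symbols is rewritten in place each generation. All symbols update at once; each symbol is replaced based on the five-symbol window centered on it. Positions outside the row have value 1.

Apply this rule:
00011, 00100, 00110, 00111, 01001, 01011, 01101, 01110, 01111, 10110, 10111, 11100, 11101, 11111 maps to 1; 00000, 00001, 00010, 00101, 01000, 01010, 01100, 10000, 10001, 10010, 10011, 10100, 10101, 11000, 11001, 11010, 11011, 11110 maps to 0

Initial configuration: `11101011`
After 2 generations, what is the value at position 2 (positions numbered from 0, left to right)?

0

10100111
10010111
position 2 holds 0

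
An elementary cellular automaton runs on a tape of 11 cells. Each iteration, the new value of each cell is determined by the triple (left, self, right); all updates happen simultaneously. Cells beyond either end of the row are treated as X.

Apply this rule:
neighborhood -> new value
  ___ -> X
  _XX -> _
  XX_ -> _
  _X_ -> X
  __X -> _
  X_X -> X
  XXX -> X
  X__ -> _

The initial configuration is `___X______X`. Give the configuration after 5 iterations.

XX_X__XXX_X

_X_X_XXXX__
XXXXX_XX___
XXXX_X___X_
XXX_XX_X_XX
XX_X__XXX_X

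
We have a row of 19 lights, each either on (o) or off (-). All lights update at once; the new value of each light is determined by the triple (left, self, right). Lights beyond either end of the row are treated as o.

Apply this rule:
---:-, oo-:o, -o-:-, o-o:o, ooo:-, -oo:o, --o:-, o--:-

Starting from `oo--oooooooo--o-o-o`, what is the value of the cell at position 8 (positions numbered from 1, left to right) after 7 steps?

-

-o--o------o---o-oo
o---------------oo-
o---------------ooo
o---------------o--
o------------------
o------------------  (fixed point — unchanged through step 7)
position 8 holds -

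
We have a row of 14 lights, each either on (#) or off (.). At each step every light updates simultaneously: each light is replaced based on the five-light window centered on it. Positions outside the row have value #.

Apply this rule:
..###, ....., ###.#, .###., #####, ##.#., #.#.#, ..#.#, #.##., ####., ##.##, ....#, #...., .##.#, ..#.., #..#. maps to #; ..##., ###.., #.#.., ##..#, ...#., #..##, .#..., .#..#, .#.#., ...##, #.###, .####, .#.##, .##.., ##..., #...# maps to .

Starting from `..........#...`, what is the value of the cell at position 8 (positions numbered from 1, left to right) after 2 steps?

.########.#...
#..#######....
position 8 holds #

#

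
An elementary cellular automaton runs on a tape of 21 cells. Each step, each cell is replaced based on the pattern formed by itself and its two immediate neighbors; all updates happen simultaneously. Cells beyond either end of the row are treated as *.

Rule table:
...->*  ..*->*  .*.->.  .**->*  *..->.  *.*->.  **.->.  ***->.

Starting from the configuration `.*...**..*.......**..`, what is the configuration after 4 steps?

...***..**..**.......

...***..*..*******..*
.***...*..**.......**
.*...**..**..*******.
...***..**..**.......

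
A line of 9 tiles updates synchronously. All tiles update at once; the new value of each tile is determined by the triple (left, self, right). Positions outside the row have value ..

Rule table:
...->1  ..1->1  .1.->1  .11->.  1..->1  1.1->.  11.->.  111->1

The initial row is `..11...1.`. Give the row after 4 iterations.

..11111.1

iteration 1: 11..11111
iteration 2: ..11.111.
iteration 3: 11....1.1
iteration 4: ..11111.1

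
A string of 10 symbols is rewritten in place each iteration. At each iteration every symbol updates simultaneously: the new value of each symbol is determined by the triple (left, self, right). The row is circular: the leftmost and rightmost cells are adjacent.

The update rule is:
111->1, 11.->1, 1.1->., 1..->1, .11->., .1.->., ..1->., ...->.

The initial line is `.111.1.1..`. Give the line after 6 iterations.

...1...11.

iteration 1: ..11....1.
iteration 2: ...11....1
iteration 3: 1...11....
iteration 4: .1...11...
iteration 5: ..1...11..
iteration 6: ...1...11.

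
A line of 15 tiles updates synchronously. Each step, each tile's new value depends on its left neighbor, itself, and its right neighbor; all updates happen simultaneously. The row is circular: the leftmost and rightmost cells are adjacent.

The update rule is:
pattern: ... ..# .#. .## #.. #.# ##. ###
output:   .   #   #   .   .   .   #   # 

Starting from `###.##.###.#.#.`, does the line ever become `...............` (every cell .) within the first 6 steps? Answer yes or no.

no

.##..#..##.#.#.
#.#.##.#.#.#.#.
#.#..#.#.#.#.#.
#.#.##.#.#.#.#.  (repeats step 2; period 2)
step 6: #.#.##.#.#.#.#.
step 6 is #.#.##.#.#.#.#., still not uniform .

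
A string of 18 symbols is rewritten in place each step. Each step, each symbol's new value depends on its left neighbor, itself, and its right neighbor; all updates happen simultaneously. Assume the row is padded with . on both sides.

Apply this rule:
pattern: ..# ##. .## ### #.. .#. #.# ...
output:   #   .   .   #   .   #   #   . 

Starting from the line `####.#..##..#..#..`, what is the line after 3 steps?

.##.##.#...##.##..
#..#..##..#..#....
#.##.#...##.##....

#.##.#...##.##....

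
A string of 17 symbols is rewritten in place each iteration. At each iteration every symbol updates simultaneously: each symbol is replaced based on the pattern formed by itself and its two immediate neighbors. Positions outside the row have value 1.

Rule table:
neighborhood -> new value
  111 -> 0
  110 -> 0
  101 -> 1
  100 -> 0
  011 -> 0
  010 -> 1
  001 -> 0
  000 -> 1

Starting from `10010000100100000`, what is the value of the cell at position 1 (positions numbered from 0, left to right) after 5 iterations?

1

iteration 1: 00010110100101110
iteration 2: 01011001100110001
iteration 3: 11100000000000100
iteration 4: 00001111111110100
iteration 5: 01100000000001100
position 1 holds 1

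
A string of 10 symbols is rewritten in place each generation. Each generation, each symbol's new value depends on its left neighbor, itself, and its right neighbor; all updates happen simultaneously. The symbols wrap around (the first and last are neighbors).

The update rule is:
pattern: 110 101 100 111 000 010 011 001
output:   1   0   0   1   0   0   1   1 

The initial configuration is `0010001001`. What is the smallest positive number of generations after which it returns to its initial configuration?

0100010010
1000100100
0001001001
0010010010
0100100100
1001001000
0010010001
0100100010
1001000100
0010001001

10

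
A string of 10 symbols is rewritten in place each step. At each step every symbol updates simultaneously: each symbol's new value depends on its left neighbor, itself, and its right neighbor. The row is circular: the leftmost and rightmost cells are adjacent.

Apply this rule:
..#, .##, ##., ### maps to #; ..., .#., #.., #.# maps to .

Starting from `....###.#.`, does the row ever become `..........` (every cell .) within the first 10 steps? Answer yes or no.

no

step 1: ...####...
step 2: ..#####...
step 3: .######...
step 4: #######...
step 5: #######..#
step 6: #######.##
step 7: #######.##  (fixed point — unchanged through step 10)
step 10 is #######.##, still not uniform .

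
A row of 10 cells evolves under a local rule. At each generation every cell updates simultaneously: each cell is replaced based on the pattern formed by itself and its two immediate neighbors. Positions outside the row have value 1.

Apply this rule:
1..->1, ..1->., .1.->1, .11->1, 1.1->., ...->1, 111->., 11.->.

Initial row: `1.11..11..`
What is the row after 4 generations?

1.1.1.1.1.

..1.1.1.1.
1.1.1.1.1.
..1.1.1.1.  (repeats generation 1; period 2)
generation 4: 1.1.1.1.1.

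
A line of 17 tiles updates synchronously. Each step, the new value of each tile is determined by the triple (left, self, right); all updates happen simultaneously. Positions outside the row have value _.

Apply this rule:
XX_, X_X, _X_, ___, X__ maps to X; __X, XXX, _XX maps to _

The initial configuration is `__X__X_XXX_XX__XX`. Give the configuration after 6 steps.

XX__XX_XX_XX__XXX

step 1: X_XX_XX__XX_XX__X
step 2: XX_XX_XX__XX_XX_X
step 3: _XX_XX_XX__XX_XXX
step 4: __XX_XX_XX__XX__X
step 5: X__XX_XX_XX__XX_X
step 6: XX__XX_XX_XX__XXX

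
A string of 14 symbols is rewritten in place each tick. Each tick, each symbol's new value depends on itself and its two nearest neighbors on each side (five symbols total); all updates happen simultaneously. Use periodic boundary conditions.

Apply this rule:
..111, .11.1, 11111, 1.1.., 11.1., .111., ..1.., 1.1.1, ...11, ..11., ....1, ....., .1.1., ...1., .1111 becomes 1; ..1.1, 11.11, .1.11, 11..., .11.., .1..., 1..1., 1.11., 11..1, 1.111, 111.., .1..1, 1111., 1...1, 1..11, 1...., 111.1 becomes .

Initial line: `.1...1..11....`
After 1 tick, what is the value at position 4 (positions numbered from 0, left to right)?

1

11..11..1...11
position 4 holds 1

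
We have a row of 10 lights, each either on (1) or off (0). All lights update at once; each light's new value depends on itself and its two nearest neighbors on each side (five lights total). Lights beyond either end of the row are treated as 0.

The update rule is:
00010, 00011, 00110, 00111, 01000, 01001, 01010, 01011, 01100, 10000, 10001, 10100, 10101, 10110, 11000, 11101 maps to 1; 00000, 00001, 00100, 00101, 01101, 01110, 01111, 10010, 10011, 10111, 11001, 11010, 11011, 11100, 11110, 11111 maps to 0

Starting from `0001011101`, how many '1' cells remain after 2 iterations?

iteration 1: 0010100101
iteration 2: 0101110011
count of 1: 6

6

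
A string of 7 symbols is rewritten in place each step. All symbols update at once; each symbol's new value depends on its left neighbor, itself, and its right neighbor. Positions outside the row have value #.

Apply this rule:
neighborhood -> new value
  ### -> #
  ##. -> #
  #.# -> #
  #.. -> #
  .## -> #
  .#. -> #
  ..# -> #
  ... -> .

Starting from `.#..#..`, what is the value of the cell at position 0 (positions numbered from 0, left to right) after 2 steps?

#

#######
#######
position 0 holds #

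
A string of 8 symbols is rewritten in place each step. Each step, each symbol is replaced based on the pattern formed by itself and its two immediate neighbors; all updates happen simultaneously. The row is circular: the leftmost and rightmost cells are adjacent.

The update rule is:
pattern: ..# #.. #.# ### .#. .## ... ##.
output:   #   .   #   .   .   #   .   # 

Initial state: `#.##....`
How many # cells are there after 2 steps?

.###...#
##.#..#.
count of #: 4

4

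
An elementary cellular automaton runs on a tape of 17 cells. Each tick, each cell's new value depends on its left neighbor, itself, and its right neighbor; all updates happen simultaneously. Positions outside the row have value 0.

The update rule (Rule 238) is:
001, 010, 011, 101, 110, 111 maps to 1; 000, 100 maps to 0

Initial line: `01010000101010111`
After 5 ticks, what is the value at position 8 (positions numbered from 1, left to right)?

1

11110001111111111
11110011111111111
11110111111111111
11111111111111111
11111111111111111
position 8 holds 1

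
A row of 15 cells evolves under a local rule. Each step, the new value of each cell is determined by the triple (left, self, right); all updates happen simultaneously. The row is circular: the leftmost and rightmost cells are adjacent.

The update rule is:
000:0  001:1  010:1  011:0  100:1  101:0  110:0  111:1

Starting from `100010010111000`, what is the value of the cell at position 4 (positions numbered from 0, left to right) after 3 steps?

110111110010101
100011101110100
110101000100111
position 4 holds 0

0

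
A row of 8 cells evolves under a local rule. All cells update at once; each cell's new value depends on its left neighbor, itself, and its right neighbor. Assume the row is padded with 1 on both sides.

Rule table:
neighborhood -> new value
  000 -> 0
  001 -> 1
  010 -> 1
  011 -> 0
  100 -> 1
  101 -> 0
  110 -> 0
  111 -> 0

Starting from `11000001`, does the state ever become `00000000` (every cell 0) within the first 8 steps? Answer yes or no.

step 1: 00100010
step 2: 11110110
step 3: 00000000
all cells are 0 at step 3

yes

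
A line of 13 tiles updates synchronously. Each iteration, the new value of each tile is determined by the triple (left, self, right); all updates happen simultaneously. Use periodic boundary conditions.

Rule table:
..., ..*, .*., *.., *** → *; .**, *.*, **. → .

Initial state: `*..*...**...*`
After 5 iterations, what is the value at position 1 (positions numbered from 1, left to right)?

*

.******..***.
*.****.**.*.*
...**.....*..
***..********
**.**.*******
position 1 holds *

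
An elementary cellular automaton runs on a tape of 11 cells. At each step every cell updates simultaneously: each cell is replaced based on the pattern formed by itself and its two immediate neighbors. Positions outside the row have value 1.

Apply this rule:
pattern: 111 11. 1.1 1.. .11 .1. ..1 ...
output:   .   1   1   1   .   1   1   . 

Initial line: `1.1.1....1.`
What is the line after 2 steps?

step 1: 111111..111
step 2: .....111...

.....111...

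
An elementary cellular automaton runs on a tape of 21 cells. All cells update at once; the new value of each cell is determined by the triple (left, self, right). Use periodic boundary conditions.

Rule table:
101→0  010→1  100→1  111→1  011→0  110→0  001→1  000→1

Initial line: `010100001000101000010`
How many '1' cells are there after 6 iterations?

11

iteration 1: 110111111111101111111
iteration 2: 100011111111000111111
iteration 3: 011101111110111011111
iteration 4: 001000111100010001110
iteration 5: 111111011011111110101
iteration 6: 111110000001111100100
count of 1: 11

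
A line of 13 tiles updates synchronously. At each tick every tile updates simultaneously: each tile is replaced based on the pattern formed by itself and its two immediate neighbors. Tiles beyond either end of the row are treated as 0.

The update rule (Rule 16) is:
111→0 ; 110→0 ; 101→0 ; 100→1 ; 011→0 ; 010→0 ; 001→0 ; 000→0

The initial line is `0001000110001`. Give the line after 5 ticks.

0000000010000

0000100001000
0000010000100
0000001000010
0000000100001
0000000010000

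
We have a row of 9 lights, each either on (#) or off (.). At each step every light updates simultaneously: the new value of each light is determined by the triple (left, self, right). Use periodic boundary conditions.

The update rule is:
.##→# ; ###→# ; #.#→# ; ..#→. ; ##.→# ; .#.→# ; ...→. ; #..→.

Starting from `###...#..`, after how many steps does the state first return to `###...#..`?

1

###...#..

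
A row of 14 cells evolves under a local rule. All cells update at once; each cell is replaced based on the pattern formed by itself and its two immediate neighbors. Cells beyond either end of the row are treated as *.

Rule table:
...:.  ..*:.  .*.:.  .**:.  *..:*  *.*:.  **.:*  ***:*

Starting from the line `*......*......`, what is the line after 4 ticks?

*****......*..

**......*.....
***......*....
****......*...
*****......*..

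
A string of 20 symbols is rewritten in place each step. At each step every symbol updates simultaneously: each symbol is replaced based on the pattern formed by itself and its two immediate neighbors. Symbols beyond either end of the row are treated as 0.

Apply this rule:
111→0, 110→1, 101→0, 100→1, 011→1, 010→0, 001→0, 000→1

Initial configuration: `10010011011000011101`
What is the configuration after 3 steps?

10011011001100111011

step 1: 01001011011111010100
step 2: 00100011010001000011
step 3: 10011011001100111011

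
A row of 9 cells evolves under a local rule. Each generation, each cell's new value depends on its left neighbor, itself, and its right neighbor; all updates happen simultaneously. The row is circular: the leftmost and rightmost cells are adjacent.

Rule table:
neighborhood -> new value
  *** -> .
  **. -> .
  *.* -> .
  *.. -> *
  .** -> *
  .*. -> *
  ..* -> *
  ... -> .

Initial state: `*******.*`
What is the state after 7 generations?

..*.***..

........*
*......**
.*....**.
***..**.*
...***..*
*.**..***
..*.***..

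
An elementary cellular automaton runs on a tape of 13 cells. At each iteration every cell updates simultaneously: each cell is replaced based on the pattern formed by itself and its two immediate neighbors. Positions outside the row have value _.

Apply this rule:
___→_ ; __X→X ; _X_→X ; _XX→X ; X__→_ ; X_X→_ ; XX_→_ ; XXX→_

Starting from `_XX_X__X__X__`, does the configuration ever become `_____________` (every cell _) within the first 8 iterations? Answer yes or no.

iteration 1: XX__X_XX_XX__
iteration 2: X__XX_X__X___
iteration 3: X_XX__X_XX___
iteration 4: X_X__XX_X____
iteration 5: X_X_XX__X____
iteration 6: X_X_X__XX____
iteration 7: X_X_X_XX_____
iteration 8: X_X_X_X______
iteration 8 is X_X_X_X______, still not uniform _

no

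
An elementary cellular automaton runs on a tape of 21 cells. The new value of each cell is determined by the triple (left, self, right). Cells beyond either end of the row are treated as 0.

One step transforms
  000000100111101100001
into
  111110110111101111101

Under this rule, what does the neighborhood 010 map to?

1

At position 6 the neighborhood is 010; the next row has 1 there.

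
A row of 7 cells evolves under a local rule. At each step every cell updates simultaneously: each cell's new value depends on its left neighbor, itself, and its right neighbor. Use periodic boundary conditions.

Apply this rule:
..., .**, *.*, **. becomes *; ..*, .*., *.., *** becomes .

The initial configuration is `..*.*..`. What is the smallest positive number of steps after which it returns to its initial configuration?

step 1: *..*..*
step 2: *.....*
step 3: *.***.*
step 4: ***.***
step 5: ..***..
step 6: *.*.*.*
step 7: **.*.**
step 8: .**.**.
step 9: .*****.
step 10: .*...*.
step 11: ...*...
step 12: **...**
step 13: .*.*.*.
step 14: ..*.*..

14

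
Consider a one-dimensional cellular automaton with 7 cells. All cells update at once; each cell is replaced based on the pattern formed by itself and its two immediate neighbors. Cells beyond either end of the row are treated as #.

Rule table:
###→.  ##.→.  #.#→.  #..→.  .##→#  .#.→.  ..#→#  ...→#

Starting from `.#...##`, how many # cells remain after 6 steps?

3

...###.
.###...
.#...##  (repeats step 0; period 3)
step 6: .#...##
count of #: 3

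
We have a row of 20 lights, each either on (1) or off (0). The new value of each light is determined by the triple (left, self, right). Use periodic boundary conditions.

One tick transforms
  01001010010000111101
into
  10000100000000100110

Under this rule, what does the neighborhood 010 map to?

0

At position 1 the neighborhood is 010; the next row has 0 there.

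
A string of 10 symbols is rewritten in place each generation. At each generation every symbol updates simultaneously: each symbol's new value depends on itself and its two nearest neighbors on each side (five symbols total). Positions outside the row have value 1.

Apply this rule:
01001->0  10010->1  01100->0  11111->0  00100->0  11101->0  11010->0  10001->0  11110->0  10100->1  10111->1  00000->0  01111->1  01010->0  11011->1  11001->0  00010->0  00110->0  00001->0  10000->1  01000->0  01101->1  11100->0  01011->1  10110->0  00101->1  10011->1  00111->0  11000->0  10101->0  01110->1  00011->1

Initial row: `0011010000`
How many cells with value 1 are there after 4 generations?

5

0101010101
0000000011
0100000101
0101000111
count of 1: 5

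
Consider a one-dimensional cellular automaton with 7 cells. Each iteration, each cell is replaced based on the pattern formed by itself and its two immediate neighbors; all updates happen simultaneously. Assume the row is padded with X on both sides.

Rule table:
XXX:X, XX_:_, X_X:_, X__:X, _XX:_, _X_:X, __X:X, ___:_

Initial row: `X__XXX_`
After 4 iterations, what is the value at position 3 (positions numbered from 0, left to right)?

X

_XX_X__
____XXX
X__X_XX
_XXX__X
position 3 holds X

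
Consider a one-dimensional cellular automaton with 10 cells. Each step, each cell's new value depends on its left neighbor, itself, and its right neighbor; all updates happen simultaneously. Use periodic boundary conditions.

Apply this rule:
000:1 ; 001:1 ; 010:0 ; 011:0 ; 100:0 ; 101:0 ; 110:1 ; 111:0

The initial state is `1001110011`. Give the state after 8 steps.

1000010000

1010010100
0000100001
0111001110
1001010010
0010000100
1100111001
0101001010
1000010000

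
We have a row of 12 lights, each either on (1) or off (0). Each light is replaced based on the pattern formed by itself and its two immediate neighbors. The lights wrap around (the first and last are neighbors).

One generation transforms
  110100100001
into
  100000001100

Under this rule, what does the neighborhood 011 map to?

0

At position 11 the neighborhood is 011; the next row has 0 there.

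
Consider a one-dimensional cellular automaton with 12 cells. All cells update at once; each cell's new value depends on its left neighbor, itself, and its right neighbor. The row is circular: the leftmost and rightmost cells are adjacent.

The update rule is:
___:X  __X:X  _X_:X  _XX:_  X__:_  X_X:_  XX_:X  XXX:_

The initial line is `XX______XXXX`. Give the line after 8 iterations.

XX_____X_XXX

_X_XXXXX____
XX_____X_XXX
_X_XXXXX____  (repeats iteration 1; period 2)
iteration 8: XX_____X_XXX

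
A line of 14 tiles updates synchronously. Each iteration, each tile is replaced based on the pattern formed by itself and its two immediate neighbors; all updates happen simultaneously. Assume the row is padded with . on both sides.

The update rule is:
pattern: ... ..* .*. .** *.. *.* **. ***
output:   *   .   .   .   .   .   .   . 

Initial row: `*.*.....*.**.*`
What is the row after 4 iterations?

***.....******

iteration 1: ....***.......
iteration 2: ***.....******
iteration 3: ....***.......  (repeats iteration 1; period 2)
iteration 4: ***.....******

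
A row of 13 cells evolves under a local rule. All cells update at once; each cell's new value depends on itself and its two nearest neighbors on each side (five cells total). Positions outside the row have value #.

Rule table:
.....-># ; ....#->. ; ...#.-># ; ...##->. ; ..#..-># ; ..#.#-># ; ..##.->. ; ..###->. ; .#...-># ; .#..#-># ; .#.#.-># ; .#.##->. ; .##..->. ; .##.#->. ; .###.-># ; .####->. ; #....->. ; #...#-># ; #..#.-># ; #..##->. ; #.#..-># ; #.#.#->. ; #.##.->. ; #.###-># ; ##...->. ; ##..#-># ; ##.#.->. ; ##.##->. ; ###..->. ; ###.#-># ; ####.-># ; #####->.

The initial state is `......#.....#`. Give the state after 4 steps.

step 1: ..##.###.#...
step 2: #....###.###.
step 3: ......##.###.
step 4: ..##.....###.

..##.....###.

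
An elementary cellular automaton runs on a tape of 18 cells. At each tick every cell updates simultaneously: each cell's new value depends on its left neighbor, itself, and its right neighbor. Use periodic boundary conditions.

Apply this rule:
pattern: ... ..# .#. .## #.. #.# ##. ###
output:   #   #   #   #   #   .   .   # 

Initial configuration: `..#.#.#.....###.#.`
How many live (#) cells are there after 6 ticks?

13

tick 1: ###.#.########..##
tick 2: ##..#.#######.####
tick 3: #.###.######..####
tick 4: ..##..#####.######
tick 5: ###.######..#####.
tick 6: ##..#####.######..
count of #: 13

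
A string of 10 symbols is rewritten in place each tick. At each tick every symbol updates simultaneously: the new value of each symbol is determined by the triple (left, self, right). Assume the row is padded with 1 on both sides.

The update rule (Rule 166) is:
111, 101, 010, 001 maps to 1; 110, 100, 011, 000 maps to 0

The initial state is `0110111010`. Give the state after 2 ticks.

0011111011

tick 1: 1001010111
tick 2: 0011111011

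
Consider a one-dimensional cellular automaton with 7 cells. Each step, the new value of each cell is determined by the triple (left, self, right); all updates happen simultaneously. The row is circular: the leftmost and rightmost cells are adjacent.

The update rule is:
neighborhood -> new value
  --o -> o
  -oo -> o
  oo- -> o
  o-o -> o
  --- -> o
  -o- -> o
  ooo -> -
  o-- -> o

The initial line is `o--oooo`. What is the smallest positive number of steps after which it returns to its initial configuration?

oooo---
o--oooo

2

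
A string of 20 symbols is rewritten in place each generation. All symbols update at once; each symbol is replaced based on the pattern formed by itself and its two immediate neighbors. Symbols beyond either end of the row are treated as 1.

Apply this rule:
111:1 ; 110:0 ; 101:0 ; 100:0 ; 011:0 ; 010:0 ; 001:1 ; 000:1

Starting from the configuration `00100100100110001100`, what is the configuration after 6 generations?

01001001001000110001
00010010010011000110
01100100100100011000
00001001001001100011
01110010010010001101
00100100100100110000

00100100100100110000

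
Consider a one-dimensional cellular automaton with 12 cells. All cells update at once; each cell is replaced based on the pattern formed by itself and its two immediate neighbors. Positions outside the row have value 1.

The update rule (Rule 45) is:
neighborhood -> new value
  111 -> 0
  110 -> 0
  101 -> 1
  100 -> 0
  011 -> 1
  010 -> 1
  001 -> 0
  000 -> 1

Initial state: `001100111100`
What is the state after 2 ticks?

001010101110

001000100000
001010101110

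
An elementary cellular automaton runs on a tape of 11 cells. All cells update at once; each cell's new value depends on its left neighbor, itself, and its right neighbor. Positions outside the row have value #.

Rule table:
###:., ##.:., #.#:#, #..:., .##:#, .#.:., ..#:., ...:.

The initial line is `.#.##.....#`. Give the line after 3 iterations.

iteration 1: #.##......#
iteration 2: .##.......#
iteration 3: ##........#

##........#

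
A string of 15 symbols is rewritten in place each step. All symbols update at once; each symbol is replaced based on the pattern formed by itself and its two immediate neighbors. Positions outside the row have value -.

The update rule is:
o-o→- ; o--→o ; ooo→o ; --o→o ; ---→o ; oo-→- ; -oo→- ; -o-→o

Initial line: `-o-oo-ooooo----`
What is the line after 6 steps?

-ooo-oooooooooo

oo-----ooo-oooo
--ooooo-o---oo-
oo-ooo--oooo--o
----o-oo-oo-ooo
ooooo--------o-
-ooo-oooooooooo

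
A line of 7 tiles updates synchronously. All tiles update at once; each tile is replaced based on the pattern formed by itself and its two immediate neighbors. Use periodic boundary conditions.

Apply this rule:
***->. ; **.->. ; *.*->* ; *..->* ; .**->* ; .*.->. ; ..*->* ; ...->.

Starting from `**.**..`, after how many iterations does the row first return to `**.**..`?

14

*.**.**
.**.**.
**.**.*
..**.**
***.**.
*..**.*
.***.**
**..**.
*.***.*
.**..**
**.***.
*.**..*
.**.***
**.**..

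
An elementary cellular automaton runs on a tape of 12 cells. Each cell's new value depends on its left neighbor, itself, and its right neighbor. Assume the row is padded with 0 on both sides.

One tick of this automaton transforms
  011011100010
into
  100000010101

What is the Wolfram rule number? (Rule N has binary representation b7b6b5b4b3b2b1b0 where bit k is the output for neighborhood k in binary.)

18

position 5: 111 → 0  (bit 7 = 0)
position 2: 110 → 0  (bit 6 = 0)
position 3: 101 → 0  (bit 5 = 0)
position 7: 100 → 1  (bit 4 = 1)
position 1: 011 → 0  (bit 3 = 0)
position 10: 010 → 0  (bit 2 = 0)
position 0: 001 → 1  (bit 1 = 1)
position 8: 000 → 0  (bit 0 = 0)
bits b7..b0 = 00010010 = 18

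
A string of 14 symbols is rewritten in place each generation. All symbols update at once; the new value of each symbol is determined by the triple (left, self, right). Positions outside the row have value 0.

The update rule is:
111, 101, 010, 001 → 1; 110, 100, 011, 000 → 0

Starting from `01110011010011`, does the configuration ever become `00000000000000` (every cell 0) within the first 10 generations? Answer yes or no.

10100100110100
11101101001100
01010011010000
11110100110000
01101101000000
10010011000000
10110100000000
11001100000000
00010000000000
00110000000000
generation 10 is 00110000000000, still not uniform 0

no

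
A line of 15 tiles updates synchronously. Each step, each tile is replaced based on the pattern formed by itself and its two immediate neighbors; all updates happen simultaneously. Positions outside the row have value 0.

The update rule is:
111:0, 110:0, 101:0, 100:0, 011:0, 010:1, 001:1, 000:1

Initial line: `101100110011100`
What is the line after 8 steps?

100001000100001
101111011101111
100000000000000
101111111111111
100000000000000  (repeats step 3; period 2)
step 8: 101111111111111

101111111111111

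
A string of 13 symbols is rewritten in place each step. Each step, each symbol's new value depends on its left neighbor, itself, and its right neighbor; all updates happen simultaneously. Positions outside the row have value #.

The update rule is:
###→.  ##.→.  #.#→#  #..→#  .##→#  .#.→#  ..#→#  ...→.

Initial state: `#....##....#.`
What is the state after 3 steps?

.....##....##

.#..##.#..###
#####.#####..
.....##....##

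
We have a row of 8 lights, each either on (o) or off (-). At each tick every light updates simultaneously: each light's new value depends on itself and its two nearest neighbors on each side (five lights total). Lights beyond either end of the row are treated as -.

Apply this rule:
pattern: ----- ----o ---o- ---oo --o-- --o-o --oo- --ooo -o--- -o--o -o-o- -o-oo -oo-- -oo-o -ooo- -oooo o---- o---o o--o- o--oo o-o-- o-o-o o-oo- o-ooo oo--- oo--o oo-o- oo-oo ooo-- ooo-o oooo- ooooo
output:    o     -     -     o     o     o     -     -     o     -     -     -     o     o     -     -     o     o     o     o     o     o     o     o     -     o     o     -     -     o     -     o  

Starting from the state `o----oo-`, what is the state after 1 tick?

ooo-o-o-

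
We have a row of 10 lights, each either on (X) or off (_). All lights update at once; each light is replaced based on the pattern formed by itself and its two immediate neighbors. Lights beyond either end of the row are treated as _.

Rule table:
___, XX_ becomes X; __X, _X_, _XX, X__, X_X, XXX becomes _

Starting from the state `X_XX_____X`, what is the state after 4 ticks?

_____X_XXX

tick 1: ___X_XXX__
tick 2: XX_____X_X
tick 3: _X_XXX____
tick 4: _____X_XXX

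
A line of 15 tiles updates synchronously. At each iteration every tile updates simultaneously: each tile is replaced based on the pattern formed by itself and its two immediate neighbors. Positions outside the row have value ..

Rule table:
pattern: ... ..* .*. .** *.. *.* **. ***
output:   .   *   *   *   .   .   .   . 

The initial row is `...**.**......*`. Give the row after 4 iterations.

..**..*......**
.**..**.....**.
**..**.....**..
*..**.....**...

*..**.....**...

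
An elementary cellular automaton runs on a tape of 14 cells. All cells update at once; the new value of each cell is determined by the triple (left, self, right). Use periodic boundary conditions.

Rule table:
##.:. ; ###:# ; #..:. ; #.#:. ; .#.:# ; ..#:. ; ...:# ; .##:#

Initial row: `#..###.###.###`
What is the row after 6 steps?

.#.#.#.#.#.#.#

step 1: ...##..##..###
step 2: .#.#...#...##.
step 3: .#.#.#.#.#.#..
step 4: .#.#.#.#.#.#.#
step 5: .#.#.#.#.#.#.#  (fixed point — unchanged through step 6)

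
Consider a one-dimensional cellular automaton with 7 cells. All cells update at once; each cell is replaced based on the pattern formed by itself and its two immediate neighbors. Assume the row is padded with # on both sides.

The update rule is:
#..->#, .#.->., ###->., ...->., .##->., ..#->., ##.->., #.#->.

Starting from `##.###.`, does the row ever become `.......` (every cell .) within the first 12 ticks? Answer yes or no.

yes

tick 1: .......
all cells are . at tick 1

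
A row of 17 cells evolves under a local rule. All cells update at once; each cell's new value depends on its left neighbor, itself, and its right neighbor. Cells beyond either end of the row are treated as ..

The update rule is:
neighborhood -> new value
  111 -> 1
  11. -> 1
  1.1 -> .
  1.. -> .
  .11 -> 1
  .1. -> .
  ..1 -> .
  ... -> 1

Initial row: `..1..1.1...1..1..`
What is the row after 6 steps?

1........1......1
..111111...1111..
1.111111.1.1111.1
..111111...1111..  (repeats step 2; period 2)
step 6: ..111111...1111..

..111111...1111..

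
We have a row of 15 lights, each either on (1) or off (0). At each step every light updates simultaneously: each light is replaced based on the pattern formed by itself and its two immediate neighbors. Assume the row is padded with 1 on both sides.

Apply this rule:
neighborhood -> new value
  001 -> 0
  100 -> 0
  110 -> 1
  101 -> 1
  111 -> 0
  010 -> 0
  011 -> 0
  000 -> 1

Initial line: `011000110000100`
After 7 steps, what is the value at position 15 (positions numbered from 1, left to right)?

1

step 1: 101010010110000
step 2: 110100001010110
step 3: 011001100101011
step 4: 101000100010100
step 5: 110010001001000
step 6: 010000100000010
step 7: 100110001111001
position 15 holds 1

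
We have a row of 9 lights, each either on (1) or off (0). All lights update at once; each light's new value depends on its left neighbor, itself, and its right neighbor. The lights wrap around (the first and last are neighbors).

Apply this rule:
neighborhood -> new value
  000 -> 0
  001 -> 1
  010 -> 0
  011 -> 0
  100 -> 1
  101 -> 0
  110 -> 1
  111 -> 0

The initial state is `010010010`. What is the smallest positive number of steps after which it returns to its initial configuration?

6

101101101
100100100
011011011
001001001
110110110
010010010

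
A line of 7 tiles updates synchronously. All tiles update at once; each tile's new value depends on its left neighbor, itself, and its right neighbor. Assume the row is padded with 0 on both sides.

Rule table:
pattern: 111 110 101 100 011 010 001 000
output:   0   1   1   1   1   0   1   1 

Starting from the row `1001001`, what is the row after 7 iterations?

1000001

0110110
1111111
1000001
0111110
1100011
1111111  (repeats iteration 2; period 4)
iteration 7: 1000001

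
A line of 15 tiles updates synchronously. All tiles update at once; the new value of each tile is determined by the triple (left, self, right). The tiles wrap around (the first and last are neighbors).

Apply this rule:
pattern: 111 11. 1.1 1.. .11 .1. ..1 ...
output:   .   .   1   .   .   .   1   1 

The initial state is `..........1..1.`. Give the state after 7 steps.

1111111111..1..
...........1..1
.1111111111..1.
1...........1..
..1111111111..1
.1...........1.
1..1111111111..

1..1111111111..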